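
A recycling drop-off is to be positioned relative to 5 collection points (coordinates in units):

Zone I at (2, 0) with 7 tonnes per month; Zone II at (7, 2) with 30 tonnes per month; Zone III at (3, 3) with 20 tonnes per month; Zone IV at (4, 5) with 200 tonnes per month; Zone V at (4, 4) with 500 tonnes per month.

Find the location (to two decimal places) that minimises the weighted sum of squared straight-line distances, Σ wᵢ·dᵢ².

(4.07, 4.12)

The minimiser of Σwᵢ‖p−pᵢ‖² is the weighted centroid p* = (Σwᵢpᵢ)/(Σwᵢ).
Σwᵢ = 757.
Σwᵢxᵢ = 7·2 + 30·7 + 20·3 + 200·4 + 500·4 = 3084.
Σwᵢyᵢ = 7·0 + 30·2 + 20·3 + 200·5 + 500·4 = 3120.
x* = 3084/757 = 4.07, y* = 3120/757 = 4.12.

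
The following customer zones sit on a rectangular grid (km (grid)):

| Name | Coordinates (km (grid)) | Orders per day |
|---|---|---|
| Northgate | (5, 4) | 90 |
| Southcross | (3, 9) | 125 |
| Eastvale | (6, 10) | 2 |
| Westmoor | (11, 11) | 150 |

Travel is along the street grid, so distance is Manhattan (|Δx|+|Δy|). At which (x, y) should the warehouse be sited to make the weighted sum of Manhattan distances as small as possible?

Manhattan distance separates: Σwᵢ(|x−xᵢ|+|y−yᵢ|) = Σwᵢ|x−xᵢ| + Σwᵢ|y−yᵢ|, so x and y are optimised independently as 1-D weighted medians.
Total weight W = 367; half = 183.5.
x-coordinate, sorted with cumulative weight:
  x=3 (Southcross, w=125) cum 125
  x=5 (Northgate, w=90) cum 215  ← median
  x=6 (Eastvale, w=2) cum 217
  x=11 (Westmoor, w=150) cum 367
⇒ x* = 5
y-coordinate, sorted with cumulative weight:
  y=4 (Northgate, w=90) cum 90
  y=9 (Southcross, w=125) cum 215  ← median
  y=10 (Eastvale, w=2) cum 217
  y=11 (Westmoor, w=150) cum 367
⇒ y* = 9

(5, 9)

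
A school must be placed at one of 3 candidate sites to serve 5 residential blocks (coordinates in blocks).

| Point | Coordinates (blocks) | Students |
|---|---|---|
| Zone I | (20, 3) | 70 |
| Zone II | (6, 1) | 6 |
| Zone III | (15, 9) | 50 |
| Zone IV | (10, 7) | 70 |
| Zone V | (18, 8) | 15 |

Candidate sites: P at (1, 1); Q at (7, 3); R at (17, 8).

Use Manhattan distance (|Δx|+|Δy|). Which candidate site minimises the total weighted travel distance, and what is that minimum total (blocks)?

R, total 1393 blocks

Total weighted distance at each candidate:
  P (1, 1): total = 4010
  Q (7, 3): total = 2358
  R (17, 8): total = 1393
Minimum is at R with total 1393 blocks.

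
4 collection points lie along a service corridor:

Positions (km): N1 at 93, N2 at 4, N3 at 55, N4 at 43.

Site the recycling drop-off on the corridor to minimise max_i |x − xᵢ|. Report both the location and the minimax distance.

The 1-center on a line is the midpoint of the two extreme points: leftmost at 4, rightmost at 93.
Optimal location = (4 + 93)/2 = 48.5; maximum distance = (93 − 4)/2 = 44.5.

location 48.5, max distance 44.5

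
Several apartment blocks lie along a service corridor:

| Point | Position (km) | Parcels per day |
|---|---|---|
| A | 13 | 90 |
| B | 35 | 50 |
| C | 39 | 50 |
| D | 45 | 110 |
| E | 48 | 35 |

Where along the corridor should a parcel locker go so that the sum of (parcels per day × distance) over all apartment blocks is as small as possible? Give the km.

x = 39

For a sum of weighted absolute distances on a line, the optimum is the weighted median (not the mean). Total weight W = 335; half-weight = 167.5.
Sort by position and accumulate weight:
  km 13 (A, w=90) → cum 90
  km 35 (B, w=50) → cum 140
  km 39 (C, w=50) → cum 190  ≥ 167.5 → median here
  km 45 (D, w=110) → cum 300
  km 48 (E, w=35) → cum 335
Optimal location: km 39.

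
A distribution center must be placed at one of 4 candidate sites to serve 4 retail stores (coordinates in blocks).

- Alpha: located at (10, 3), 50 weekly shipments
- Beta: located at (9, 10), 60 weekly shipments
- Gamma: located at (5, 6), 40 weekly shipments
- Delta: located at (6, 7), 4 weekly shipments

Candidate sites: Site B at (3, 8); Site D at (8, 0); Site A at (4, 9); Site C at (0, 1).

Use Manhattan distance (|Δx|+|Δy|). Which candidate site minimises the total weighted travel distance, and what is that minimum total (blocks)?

Site A, total 1136 blocks

Total weighted distance at each candidate:
  Site B (3, 8): total = 1256
  Site D (8, 0): total = 1306
  Site A (4, 9): total = 1136
  Site C (0, 1): total = 2128
Minimum is at Site A with total 1136 blocks.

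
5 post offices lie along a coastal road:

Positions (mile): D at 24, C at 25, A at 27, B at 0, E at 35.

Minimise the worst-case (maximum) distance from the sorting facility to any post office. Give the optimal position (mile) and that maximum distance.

location 17.5, max distance 17.5

The 1-center on a line is the midpoint of the two extreme points: leftmost at 0, rightmost at 35.
Optimal location = (0 + 35)/2 = 17.5; maximum distance = (35 − 0)/2 = 17.5.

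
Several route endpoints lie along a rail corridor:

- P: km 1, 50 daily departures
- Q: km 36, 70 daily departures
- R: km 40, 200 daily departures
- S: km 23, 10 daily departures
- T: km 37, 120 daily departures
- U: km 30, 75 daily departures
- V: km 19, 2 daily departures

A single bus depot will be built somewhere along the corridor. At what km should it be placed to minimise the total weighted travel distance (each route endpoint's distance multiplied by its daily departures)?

For a sum of weighted absolute distances on a line, the optimum is the weighted median (not the mean). Total weight W = 527; half-weight = 263.5.
Sort by position and accumulate weight:
  km 1 (P, w=50) → cum 50
  km 19 (V, w=2) → cum 52
  km 23 (S, w=10) → cum 62
  km 30 (U, w=75) → cum 137
  km 36 (Q, w=70) → cum 207
  km 37 (T, w=120) → cum 327  ≥ 263.5 → median here
  km 40 (R, w=200) → cum 527
Optimal location: km 37.

x = 37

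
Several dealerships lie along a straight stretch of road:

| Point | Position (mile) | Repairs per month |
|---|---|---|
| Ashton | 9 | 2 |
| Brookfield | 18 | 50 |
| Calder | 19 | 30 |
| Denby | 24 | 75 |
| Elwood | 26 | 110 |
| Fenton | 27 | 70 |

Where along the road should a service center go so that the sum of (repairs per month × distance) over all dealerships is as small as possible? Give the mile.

x = 26

For a sum of weighted absolute distances on a line, the optimum is the weighted median (not the mean). Total weight W = 337; half-weight = 168.5.
Sort by position and accumulate weight:
  mile 9 (Ashton, w=2) → cum 2
  mile 18 (Brookfield, w=50) → cum 52
  mile 19 (Calder, w=30) → cum 82
  mile 24 (Denby, w=75) → cum 157
  mile 26 (Elwood, w=110) → cum 267  ≥ 168.5 → median here
  mile 27 (Fenton, w=70) → cum 337
Optimal location: mile 26.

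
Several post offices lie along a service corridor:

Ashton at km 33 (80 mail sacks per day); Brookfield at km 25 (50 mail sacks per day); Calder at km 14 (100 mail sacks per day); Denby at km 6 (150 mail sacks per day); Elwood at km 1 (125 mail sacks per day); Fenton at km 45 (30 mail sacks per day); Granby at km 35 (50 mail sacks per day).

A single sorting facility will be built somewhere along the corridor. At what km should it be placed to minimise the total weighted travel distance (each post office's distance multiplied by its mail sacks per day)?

x = 14

For a sum of weighted absolute distances on a line, the optimum is the weighted median (not the mean). Total weight W = 585; half-weight = 292.5.
Sort by position and accumulate weight:
  km 1 (Elwood, w=125) → cum 125
  km 6 (Denby, w=150) → cum 275
  km 14 (Calder, w=100) → cum 375  ≥ 292.5 → median here
  km 25 (Brookfield, w=50) → cum 425
  km 33 (Ashton, w=80) → cum 505
  km 35 (Granby, w=50) → cum 555
  km 45 (Fenton, w=30) → cum 585
Optimal location: km 14.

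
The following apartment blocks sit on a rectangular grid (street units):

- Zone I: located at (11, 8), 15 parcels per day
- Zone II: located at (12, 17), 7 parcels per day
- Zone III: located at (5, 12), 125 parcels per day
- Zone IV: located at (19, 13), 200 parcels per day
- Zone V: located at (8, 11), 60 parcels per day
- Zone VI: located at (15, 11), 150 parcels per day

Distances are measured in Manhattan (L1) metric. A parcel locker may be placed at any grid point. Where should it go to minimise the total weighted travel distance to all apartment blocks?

(15, 12)

Manhattan distance separates: Σwᵢ(|x−xᵢ|+|y−yᵢ|) = Σwᵢ|x−xᵢ| + Σwᵢ|y−yᵢ|, so x and y are optimised independently as 1-D weighted medians.
Total weight W = 557; half = 278.5.
x-coordinate, sorted with cumulative weight:
  x=5 (Zone III, w=125) cum 125
  x=8 (Zone V, w=60) cum 185
  x=11 (Zone I, w=15) cum 200
  x=12 (Zone II, w=7) cum 207
  x=15 (Zone VI, w=150) cum 357  ← median
  x=19 (Zone IV, w=200) cum 557
⇒ x* = 15
y-coordinate, sorted with cumulative weight:
  y=8 (Zone I, w=15) cum 15
  y=11 (Zone V, w=60) cum 75
  y=11 (Zone VI, w=150) cum 225
  y=12 (Zone III, w=125) cum 350  ← median
  y=13 (Zone IV, w=200) cum 550
  y=17 (Zone II, w=7) cum 557
⇒ y* = 12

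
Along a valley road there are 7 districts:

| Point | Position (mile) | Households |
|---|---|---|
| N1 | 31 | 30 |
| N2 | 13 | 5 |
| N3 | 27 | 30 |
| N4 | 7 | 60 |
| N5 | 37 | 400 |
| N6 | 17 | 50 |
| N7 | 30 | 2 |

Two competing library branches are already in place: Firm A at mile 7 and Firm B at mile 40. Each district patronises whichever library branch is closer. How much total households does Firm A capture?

115

The indifferent point is the midpoint (7+40)/2 = 23.5; districts left of it (closer to Firm A at 7) go to Firm A, those right go to Firm B.
  N4 at 7 (w=60) → Firm A
  N2 at 13 (w=5) → Firm A
  N6 at 17 (w=50) → Firm A
  N3 at 27 (w=30) → Firm B
  N7 at 30 (w=2) → Firm B
  N1 at 31 (w=30) → Firm B
  N5 at 37 (w=400) → Firm B
Firm A captures 115; Firm B captures 462.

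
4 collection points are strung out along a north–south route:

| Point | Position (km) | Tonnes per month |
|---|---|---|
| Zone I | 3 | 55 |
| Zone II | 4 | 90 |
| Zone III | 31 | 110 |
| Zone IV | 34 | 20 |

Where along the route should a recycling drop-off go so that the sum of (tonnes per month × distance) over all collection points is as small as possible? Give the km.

For a sum of weighted absolute distances on a line, the optimum is the weighted median (not the mean). Total weight W = 275; half-weight = 137.5.
Sort by position and accumulate weight:
  km 3 (Zone I, w=55) → cum 55
  km 4 (Zone II, w=90) → cum 145  ≥ 137.5 → median here
  km 31 (Zone III, w=110) → cum 255
  km 34 (Zone IV, w=20) → cum 275
Optimal location: km 4.

x = 4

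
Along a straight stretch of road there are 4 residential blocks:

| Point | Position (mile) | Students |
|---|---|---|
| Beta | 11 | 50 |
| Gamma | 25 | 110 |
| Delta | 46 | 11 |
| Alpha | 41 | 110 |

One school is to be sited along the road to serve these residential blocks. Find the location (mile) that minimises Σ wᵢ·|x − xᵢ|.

For a sum of weighted absolute distances on a line, the optimum is the weighted median (not the mean). Total weight W = 281; half-weight = 140.5.
Sort by position and accumulate weight:
  mile 11 (Beta, w=50) → cum 50
  mile 25 (Gamma, w=110) → cum 160  ≥ 140.5 → median here
  mile 41 (Alpha, w=110) → cum 270
  mile 46 (Delta, w=11) → cum 281
Optimal location: mile 25.

x = 25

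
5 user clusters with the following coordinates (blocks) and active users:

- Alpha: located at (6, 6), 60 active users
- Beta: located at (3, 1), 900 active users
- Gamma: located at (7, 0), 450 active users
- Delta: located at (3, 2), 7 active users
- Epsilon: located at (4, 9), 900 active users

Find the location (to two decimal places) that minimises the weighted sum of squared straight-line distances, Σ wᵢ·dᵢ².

The minimiser of Σwᵢ‖p−pᵢ‖² is the weighted centroid p* = (Σwᵢpᵢ)/(Σwᵢ).
Σwᵢ = 2317.
Σwᵢxᵢ = 60·6 + 900·3 + 450·7 + 7·3 + 900·4 = 9831.
Σwᵢyᵢ = 60·6 + 900·1 + 450·0 + 7·2 + 900·9 = 9374.
x* = 9831/2317 = 4.24, y* = 9374/2317 = 4.05.

(4.24, 4.05)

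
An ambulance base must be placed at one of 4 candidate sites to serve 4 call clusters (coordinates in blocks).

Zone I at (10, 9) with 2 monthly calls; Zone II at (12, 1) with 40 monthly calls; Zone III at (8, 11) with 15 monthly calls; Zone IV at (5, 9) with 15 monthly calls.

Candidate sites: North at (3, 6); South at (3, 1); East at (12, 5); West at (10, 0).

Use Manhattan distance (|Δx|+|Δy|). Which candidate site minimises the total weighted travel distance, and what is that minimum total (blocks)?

East, total 487 blocks

Total weighted distance at each candidate:
  North (3, 6): total = 805
  South (3, 1): total = 765
  East (12, 5): total = 487
  West (10, 0): total = 543
Minimum is at East with total 487 blocks.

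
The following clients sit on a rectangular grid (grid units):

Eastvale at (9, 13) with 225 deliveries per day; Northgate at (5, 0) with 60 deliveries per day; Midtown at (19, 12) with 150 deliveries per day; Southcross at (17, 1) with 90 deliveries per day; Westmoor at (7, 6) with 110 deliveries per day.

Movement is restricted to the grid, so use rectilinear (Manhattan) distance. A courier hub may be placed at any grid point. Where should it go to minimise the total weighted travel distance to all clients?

(9, 12)

Manhattan distance separates: Σwᵢ(|x−xᵢ|+|y−yᵢ|) = Σwᵢ|x−xᵢ| + Σwᵢ|y−yᵢ|, so x and y are optimised independently as 1-D weighted medians.
Total weight W = 635; half = 317.5.
x-coordinate, sorted with cumulative weight:
  x=5 (Northgate, w=60) cum 60
  x=7 (Westmoor, w=110) cum 170
  x=9 (Eastvale, w=225) cum 395  ← median
  x=17 (Southcross, w=90) cum 485
  x=19 (Midtown, w=150) cum 635
⇒ x* = 9
y-coordinate, sorted with cumulative weight:
  y=0 (Northgate, w=60) cum 60
  y=1 (Southcross, w=90) cum 150
  y=6 (Westmoor, w=110) cum 260
  y=12 (Midtown, w=150) cum 410  ← median
  y=13 (Eastvale, w=225) cum 635
⇒ y* = 12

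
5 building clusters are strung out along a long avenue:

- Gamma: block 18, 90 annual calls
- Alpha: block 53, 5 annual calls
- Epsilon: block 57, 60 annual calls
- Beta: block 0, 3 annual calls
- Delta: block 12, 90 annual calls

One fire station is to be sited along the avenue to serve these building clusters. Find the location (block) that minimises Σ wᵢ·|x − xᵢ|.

For a sum of weighted absolute distances on a line, the optimum is the weighted median (not the mean). Total weight W = 248; half-weight = 124.
Sort by position and accumulate weight:
  block 0 (Beta, w=3) → cum 3
  block 12 (Delta, w=90) → cum 93
  block 18 (Gamma, w=90) → cum 183  ≥ 124 → median here
  block 53 (Alpha, w=5) → cum 188
  block 57 (Epsilon, w=60) → cum 248
Optimal location: block 18.

x = 18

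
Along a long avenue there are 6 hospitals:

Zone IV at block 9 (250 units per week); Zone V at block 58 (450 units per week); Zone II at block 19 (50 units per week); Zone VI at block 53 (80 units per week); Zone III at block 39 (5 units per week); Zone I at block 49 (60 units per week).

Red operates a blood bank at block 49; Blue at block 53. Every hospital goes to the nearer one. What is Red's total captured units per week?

365

The indifferent point is the midpoint (49+53)/2 = 51; hospitals left of it (closer to Red at 49) go to Red, those right go to Blue.
  Zone IV at 9 (w=250) → Red
  Zone II at 19 (w=50) → Red
  Zone III at 39 (w=5) → Red
  Zone I at 49 (w=60) → Red
  Zone VI at 53 (w=80) → Blue
  Zone V at 58 (w=450) → Blue
Red captures 365; Blue captures 530.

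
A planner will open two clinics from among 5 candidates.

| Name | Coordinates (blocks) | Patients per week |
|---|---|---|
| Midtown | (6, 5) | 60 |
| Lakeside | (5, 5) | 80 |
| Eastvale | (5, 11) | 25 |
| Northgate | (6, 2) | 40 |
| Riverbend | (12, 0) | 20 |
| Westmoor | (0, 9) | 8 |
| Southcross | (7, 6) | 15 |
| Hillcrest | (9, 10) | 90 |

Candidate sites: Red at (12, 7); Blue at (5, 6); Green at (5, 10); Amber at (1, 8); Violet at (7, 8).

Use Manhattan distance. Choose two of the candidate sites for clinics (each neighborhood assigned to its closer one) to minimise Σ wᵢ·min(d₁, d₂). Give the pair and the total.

Evaluate every pair (each demand assigned to the nearer of the two):
  {Blue, Green}: total = 1123
  {Blue, Violet}: total = 1239
  {Red, Blue}: total = 1299
  {Blue, Amber}: total = 1551
  {Red, Violet}: total = 1639
  {Green, Violet}: total = 1643
  {Amber, Violet}: total = 1711
  {Red, Green}: total = 1783
  {Green, Amber}: total = 1951
  {Red, Amber}: total = 2441
Best pair: {Blue, Green} with total 1123.

{Blue, Green}, total 1123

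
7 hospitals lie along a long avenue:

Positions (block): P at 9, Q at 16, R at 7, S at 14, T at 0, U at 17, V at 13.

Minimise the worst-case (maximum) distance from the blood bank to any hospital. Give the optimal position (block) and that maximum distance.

The 1-center on a line is the midpoint of the two extreme points: leftmost at 0, rightmost at 17.
Optimal location = (0 + 17)/2 = 8.5; maximum distance = (17 − 0)/2 = 8.5.

location 8.5, max distance 8.5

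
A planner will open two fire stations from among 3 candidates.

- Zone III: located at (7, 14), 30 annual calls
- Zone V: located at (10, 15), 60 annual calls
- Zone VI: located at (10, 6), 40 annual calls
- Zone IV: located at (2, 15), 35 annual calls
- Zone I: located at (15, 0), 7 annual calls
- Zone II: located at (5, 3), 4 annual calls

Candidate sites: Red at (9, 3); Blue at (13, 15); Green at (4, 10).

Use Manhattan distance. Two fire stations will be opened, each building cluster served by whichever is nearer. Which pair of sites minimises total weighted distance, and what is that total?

{Red, Blue}, total 1014

Evaluate every pair (each demand assigned to the nearer of the two):
  {Red, Blue}: total = 1014
  {Blue, Green}: total = 1186
  {Red, Green}: total = 1354
Best pair: {Red, Blue} with total 1014.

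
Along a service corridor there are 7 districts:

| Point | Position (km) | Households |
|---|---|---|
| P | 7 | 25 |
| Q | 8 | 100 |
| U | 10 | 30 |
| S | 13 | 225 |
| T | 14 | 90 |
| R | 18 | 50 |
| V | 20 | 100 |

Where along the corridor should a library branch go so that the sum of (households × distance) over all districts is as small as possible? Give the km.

x = 13

For a sum of weighted absolute distances on a line, the optimum is the weighted median (not the mean). Total weight W = 620; half-weight = 310.
Sort by position and accumulate weight:
  km 7 (P, w=25) → cum 25
  km 8 (Q, w=100) → cum 125
  km 10 (U, w=30) → cum 155
  km 13 (S, w=225) → cum 380  ≥ 310 → median here
  km 14 (T, w=90) → cum 470
  km 18 (R, w=50) → cum 520
  km 20 (V, w=100) → cum 620
Optimal location: km 13.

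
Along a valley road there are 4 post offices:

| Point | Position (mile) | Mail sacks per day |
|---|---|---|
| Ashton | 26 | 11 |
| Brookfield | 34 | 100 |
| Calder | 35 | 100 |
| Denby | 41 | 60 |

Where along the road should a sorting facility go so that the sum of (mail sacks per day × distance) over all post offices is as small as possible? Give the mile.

For a sum of weighted absolute distances on a line, the optimum is the weighted median (not the mean). Total weight W = 271; half-weight = 135.5.
Sort by position and accumulate weight:
  mile 26 (Ashton, w=11) → cum 11
  mile 34 (Brookfield, w=100) → cum 111
  mile 35 (Calder, w=100) → cum 211  ≥ 135.5 → median here
  mile 41 (Denby, w=60) → cum 271
Optimal location: mile 35.

x = 35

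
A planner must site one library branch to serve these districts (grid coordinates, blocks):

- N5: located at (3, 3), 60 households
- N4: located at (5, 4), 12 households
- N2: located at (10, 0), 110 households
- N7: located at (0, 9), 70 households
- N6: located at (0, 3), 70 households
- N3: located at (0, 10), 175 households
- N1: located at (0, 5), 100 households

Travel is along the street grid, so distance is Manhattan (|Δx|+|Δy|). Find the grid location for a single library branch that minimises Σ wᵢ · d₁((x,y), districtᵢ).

Manhattan distance separates: Σwᵢ(|x−xᵢ|+|y−yᵢ|) = Σwᵢ|x−xᵢ| + Σwᵢ|y−yᵢ|, so x and y are optimised independently as 1-D weighted medians.
Total weight W = 597; half = 298.5.
x-coordinate, sorted with cumulative weight:
  x=0 (N7, w=70) cum 70
  x=0 (N6, w=70) cum 140
  x=0 (N3, w=175) cum 315  ← median
  x=0 (N1, w=100) cum 415
  x=3 (N5, w=60) cum 475
  x=5 (N4, w=12) cum 487
  x=10 (N2, w=110) cum 597
⇒ x* = 0
y-coordinate, sorted with cumulative weight:
  y=0 (N2, w=110) cum 110
  y=3 (N5, w=60) cum 170
  y=3 (N6, w=70) cum 240
  y=4 (N4, w=12) cum 252
  y=5 (N1, w=100) cum 352  ← median
  y=9 (N7, w=70) cum 422
  y=10 (N3, w=175) cum 597
⇒ y* = 5

(0, 5)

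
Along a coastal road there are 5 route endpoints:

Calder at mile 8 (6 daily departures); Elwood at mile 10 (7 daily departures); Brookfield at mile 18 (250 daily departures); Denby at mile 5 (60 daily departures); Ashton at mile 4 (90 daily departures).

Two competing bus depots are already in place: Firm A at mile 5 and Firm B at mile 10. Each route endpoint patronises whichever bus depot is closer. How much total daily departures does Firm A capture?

The indifferent point is the midpoint (5+10)/2 = 7.5; route endpoints left of it (closer to Firm A at 5) go to Firm A, those right go to Firm B.
  Ashton at 4 (w=90) → Firm A
  Denby at 5 (w=60) → Firm A
  Calder at 8 (w=6) → Firm B
  Elwood at 10 (w=7) → Firm B
  Brookfield at 18 (w=250) → Firm B
Firm A captures 150; Firm B captures 263.

150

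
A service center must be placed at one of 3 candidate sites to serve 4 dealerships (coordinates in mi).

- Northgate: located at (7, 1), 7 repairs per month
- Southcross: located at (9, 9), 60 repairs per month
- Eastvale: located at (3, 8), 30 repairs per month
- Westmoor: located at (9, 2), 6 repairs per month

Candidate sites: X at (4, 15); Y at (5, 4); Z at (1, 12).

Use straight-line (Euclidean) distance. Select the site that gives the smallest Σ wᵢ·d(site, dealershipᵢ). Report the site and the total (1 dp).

Y, total 570.4 mi

Total weighted distance at each candidate:
  X (4, 15): total = 864.5
  Y (5, 4): total = 570.4
  Z (1, 12): total = 811.4
Minimum is at Y with total 570.4 mi.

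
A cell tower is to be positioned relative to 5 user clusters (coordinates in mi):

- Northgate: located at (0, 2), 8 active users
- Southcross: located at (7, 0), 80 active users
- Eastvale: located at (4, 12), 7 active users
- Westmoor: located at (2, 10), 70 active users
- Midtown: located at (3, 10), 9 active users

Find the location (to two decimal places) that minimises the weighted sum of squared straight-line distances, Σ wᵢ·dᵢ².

The minimiser of Σwᵢ‖p−pᵢ‖² is the weighted centroid p* = (Σwᵢpᵢ)/(Σwᵢ).
Σwᵢ = 174.
Σwᵢxᵢ = 8·0 + 80·7 + 7·4 + 70·2 + 9·3 = 755.
Σwᵢyᵢ = 8·2 + 80·0 + 7·12 + 70·10 + 9·10 = 890.
x* = 755/174 = 4.34, y* = 890/174 = 5.11.

(4.34, 5.11)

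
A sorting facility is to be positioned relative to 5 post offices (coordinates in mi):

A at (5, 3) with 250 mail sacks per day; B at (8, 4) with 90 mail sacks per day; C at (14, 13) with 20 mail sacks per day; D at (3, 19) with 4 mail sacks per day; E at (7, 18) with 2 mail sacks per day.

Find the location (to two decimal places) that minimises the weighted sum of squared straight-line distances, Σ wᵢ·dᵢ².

The minimiser of Σwᵢ‖p−pᵢ‖² is the weighted centroid p* = (Σwᵢpᵢ)/(Σwᵢ).
Σwᵢ = 366.
Σwᵢxᵢ = 250·5 + 90·8 + 20·14 + 4·3 + 2·7 = 2276.
Σwᵢyᵢ = 250·3 + 90·4 + 20·13 + 4·19 + 2·18 = 1482.
x* = 2276/366 = 6.22, y* = 1482/366 = 4.05.

(6.22, 4.05)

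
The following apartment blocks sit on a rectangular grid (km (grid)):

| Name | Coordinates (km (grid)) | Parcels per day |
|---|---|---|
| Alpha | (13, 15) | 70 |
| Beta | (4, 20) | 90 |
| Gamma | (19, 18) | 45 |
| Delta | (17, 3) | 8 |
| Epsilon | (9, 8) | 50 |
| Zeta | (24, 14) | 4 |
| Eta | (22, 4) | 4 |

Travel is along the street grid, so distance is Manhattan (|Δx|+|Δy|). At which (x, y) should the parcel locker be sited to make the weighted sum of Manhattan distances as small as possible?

Manhattan distance separates: Σwᵢ(|x−xᵢ|+|y−yᵢ|) = Σwᵢ|x−xᵢ| + Σwᵢ|y−yᵢ|, so x and y are optimised independently as 1-D weighted medians.
Total weight W = 271; half = 135.5.
x-coordinate, sorted with cumulative weight:
  x=4 (Beta, w=90) cum 90
  x=9 (Epsilon, w=50) cum 140  ← median
  x=13 (Alpha, w=70) cum 210
  x=17 (Delta, w=8) cum 218
  x=19 (Gamma, w=45) cum 263
  x=22 (Eta, w=4) cum 267
  x=24 (Zeta, w=4) cum 271
⇒ x* = 9
y-coordinate, sorted with cumulative weight:
  y=3 (Delta, w=8) cum 8
  y=4 (Eta, w=4) cum 12
  y=8 (Epsilon, w=50) cum 62
  y=14 (Zeta, w=4) cum 66
  y=15 (Alpha, w=70) cum 136  ← median
  y=18 (Gamma, w=45) cum 181
  y=20 (Beta, w=90) cum 271
⇒ y* = 15

(9, 15)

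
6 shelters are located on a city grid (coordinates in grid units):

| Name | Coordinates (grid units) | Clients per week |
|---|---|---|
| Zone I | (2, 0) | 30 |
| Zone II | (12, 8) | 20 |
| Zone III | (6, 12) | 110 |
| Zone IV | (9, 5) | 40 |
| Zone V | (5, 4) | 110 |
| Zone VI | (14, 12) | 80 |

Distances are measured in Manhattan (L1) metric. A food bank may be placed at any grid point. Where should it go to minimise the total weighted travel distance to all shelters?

(6, 8)

Manhattan distance separates: Σwᵢ(|x−xᵢ|+|y−yᵢ|) = Σwᵢ|x−xᵢ| + Σwᵢ|y−yᵢ|, so x and y are optimised independently as 1-D weighted medians.
Total weight W = 390; half = 195.
x-coordinate, sorted with cumulative weight:
  x=2 (Zone I, w=30) cum 30
  x=5 (Zone V, w=110) cum 140
  x=6 (Zone III, w=110) cum 250  ← median
  x=9 (Zone IV, w=40) cum 290
  x=12 (Zone II, w=20) cum 310
  x=14 (Zone VI, w=80) cum 390
⇒ x* = 6
y-coordinate, sorted with cumulative weight:
  y=0 (Zone I, w=30) cum 30
  y=4 (Zone V, w=110) cum 140
  y=5 (Zone IV, w=40) cum 180
  y=8 (Zone II, w=20) cum 200  ← median
  y=12 (Zone III, w=110) cum 310
  y=12 (Zone VI, w=80) cum 390
⇒ y* = 8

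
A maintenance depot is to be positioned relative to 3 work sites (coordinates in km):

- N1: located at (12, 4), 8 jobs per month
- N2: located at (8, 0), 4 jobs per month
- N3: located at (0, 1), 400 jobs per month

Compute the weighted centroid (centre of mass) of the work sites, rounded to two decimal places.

(0.31, 1.05)

The minimiser of Σwᵢ‖p−pᵢ‖² is the weighted centroid p* = (Σwᵢpᵢ)/(Σwᵢ).
Σwᵢ = 412.
Σwᵢxᵢ = 8·12 + 4·8 + 400·0 = 128.
Σwᵢyᵢ = 8·4 + 4·0 + 400·1 = 432.
x* = 128/412 = 0.31, y* = 432/412 = 1.05.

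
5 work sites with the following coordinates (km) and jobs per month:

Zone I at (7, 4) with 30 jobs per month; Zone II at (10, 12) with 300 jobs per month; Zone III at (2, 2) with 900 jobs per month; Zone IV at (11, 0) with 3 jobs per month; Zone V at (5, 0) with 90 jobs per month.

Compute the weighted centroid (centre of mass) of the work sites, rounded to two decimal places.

The minimiser of Σwᵢ‖p−pᵢ‖² is the weighted centroid p* = (Σwᵢpᵢ)/(Σwᵢ).
Σwᵢ = 1323.
Σwᵢxᵢ = 30·7 + 300·10 + 900·2 + 3·11 + 90·5 = 5493.
Σwᵢyᵢ = 30·4 + 300·12 + 900·2 + 3·0 + 90·0 = 5520.
x* = 5493/1323 = 4.15, y* = 5520/1323 = 4.17.

(4.15, 4.17)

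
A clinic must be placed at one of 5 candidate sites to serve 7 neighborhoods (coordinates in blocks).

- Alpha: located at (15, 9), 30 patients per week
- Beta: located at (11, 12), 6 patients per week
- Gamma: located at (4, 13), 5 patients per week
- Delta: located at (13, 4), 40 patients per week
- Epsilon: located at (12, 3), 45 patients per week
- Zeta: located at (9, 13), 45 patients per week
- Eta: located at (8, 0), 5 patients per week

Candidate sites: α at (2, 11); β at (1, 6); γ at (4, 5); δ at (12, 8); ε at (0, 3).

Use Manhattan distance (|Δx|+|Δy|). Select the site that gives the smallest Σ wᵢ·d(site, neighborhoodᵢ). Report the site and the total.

Total weighted distance at each candidate:
  α (2, 11): total = 2550
  β (1, 6): total = 2586
  γ (4, 5): total = 2054
  δ (12, 8): total = 1060
  ε (0, 3): total = 2830
Minimum is at δ with total 1060 blocks.

δ, total 1060 blocks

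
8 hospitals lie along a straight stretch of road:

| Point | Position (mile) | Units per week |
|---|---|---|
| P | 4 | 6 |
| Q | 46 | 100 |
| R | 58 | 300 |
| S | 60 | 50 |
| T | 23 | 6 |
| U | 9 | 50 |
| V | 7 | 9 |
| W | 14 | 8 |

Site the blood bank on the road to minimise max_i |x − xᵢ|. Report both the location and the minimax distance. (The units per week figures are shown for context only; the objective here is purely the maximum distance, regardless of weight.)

location 32, max distance 28

The 1-center on a line is the midpoint of the two extreme points: leftmost at 4, rightmost at 60.
Optimal location = (4 + 60)/2 = 32; maximum distance = (60 − 4)/2 = 28.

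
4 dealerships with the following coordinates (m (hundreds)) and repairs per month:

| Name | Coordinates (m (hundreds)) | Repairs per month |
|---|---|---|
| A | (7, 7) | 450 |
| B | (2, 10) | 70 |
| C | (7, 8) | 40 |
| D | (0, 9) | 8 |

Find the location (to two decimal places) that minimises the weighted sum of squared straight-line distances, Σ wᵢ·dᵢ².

The minimiser of Σwᵢ‖p−pᵢ‖² is the weighted centroid p* = (Σwᵢpᵢ)/(Σwᵢ).
Σwᵢ = 568.
Σwᵢxᵢ = 450·7 + 70·2 + 40·7 + 8·0 = 3570.
Σwᵢyᵢ = 450·7 + 70·10 + 40·8 + 8·9 = 4242.
x* = 3570/568 = 6.29, y* = 4242/568 = 7.47.

(6.29, 7.47)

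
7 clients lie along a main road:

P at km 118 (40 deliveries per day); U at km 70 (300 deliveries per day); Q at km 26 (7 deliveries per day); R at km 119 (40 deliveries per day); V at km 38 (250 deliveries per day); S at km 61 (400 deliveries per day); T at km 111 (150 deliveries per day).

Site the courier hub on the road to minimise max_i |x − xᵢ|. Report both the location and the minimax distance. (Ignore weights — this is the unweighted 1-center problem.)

location 72.5, max distance 46.5

The 1-center on a line is the midpoint of the two extreme points: leftmost at 26, rightmost at 119.
Optimal location = (26 + 119)/2 = 72.5; maximum distance = (119 − 26)/2 = 46.5.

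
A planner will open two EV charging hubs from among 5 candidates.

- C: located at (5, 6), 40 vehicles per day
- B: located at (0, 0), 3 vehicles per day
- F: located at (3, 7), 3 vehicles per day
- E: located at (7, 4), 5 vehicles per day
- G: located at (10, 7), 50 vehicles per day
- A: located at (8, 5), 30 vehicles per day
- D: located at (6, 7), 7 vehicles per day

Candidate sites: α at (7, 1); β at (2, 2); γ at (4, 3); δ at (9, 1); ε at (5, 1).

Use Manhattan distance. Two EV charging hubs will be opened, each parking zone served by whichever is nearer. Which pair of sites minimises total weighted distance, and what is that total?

{γ, δ}, total 758

Evaluate every pair (each demand assigned to the nearer of the two):
  {γ, δ}: total = 758
  {δ, ε}: total = 816
  {α, γ}: total = 853
  {α, δ}: total = 898
  {β, δ}: total = 898
  {α, ε}: total = 906
  {β, γ}: total = 929
  {γ, ε}: total = 935
  {α, β}: total = 974
  {β, ε}: total = 1064
Best pair: {γ, δ} with total 758.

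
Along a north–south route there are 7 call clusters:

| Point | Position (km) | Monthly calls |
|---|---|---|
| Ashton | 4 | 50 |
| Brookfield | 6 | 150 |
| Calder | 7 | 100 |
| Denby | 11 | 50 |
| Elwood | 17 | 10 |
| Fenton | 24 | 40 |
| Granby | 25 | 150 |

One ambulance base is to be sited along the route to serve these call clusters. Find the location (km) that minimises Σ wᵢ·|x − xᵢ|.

For a sum of weighted absolute distances on a line, the optimum is the weighted median (not the mean). Total weight W = 550; half-weight = 275.
Sort by position and accumulate weight:
  km 4 (Ashton, w=50) → cum 50
  km 6 (Brookfield, w=150) → cum 200
  km 7 (Calder, w=100) → cum 300  ≥ 275 → median here
  km 11 (Denby, w=50) → cum 350
  km 17 (Elwood, w=10) → cum 360
  km 24 (Fenton, w=40) → cum 400
  km 25 (Granby, w=150) → cum 550
Optimal location: km 7.

x = 7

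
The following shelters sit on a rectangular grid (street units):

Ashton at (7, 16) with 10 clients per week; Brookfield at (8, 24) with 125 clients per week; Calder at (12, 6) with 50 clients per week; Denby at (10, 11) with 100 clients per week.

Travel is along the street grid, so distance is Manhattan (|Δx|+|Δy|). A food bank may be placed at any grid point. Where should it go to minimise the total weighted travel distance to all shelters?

Manhattan distance separates: Σwᵢ(|x−xᵢ|+|y−yᵢ|) = Σwᵢ|x−xᵢ| + Σwᵢ|y−yᵢ|, so x and y are optimised independently as 1-D weighted medians.
Total weight W = 285; half = 142.5.
x-coordinate, sorted with cumulative weight:
  x=7 (Ashton, w=10) cum 10
  x=8 (Brookfield, w=125) cum 135
  x=10 (Denby, w=100) cum 235  ← median
  x=12 (Calder, w=50) cum 285
⇒ x* = 10
y-coordinate, sorted with cumulative weight:
  y=6 (Calder, w=50) cum 50
  y=11 (Denby, w=100) cum 150  ← median
  y=16 (Ashton, w=10) cum 160
  y=24 (Brookfield, w=125) cum 285
⇒ y* = 11

(10, 11)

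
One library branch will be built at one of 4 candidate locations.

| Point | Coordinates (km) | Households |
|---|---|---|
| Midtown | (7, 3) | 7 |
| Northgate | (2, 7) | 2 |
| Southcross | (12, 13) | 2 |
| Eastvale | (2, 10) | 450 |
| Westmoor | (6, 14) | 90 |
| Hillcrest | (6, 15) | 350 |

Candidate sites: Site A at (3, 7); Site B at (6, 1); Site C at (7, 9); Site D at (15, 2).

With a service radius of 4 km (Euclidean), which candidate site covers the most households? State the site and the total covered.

Site A, covering 452

Coverage radius r = 4 km; a point is covered iff (Δx)²+(Δy)² ≤ 4² = 16.
  Site A (3, 7): covers {Northgate, Eastvale} → 452
  Site B (6, 1): covers {Midtown} → 7
  Site C (7, 9): covers {none} → 0
  Site D (15, 2): covers {none} → 0
Maximum coverage at Site A: 452 households.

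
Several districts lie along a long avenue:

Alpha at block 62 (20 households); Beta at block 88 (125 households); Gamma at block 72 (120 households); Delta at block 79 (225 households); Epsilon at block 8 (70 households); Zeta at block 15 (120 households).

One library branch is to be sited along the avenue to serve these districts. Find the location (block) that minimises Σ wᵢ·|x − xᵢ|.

x = 79

For a sum of weighted absolute distances on a line, the optimum is the weighted median (not the mean). Total weight W = 680; half-weight = 340.
Sort by position and accumulate weight:
  block 8 (Epsilon, w=70) → cum 70
  block 15 (Zeta, w=120) → cum 190
  block 62 (Alpha, w=20) → cum 210
  block 72 (Gamma, w=120) → cum 330
  block 79 (Delta, w=225) → cum 555  ≥ 340 → median here
  block 88 (Beta, w=125) → cum 680
Optimal location: block 79.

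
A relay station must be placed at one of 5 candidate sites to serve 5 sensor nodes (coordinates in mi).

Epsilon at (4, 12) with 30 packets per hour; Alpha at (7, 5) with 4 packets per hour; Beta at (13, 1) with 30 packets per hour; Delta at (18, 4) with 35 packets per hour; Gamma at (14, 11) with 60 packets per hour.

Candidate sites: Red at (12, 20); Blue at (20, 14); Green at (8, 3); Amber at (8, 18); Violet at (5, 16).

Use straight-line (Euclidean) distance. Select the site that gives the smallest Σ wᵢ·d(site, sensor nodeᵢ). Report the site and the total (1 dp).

Green, total 1417.7 mi

Total weighted distance at each candidate:
  Red (12, 20): total = 2124.7
  Blue (20, 14): total = 1749.3
  Green (8, 3): total = 1417.7
  Amber (8, 18): total = 1955.4
  Violet (5, 16): total = 1915.4
Minimum is at Green with total 1417.7 mi.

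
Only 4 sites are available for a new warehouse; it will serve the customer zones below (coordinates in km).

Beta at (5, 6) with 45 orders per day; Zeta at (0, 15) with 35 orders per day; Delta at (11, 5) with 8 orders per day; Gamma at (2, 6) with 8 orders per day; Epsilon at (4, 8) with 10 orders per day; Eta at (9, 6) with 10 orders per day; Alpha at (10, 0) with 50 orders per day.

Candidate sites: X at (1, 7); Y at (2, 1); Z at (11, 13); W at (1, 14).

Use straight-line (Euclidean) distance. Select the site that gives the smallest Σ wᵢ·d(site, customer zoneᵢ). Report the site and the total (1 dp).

X, total 1242.9 km

Total weighted distance at each candidate:
  X (1, 7): total = 1242.9
  Y (2, 1): total = 1438.1
  Z (11, 13): total = 1772.2
  W (1, 14): total = 1636.5
Minimum is at X with total 1242.9 km.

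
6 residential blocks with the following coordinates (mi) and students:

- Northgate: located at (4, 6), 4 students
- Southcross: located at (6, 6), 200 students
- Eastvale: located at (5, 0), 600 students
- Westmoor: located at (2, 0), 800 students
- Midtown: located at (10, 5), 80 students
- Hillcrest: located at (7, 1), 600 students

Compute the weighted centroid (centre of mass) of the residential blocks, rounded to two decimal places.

The minimiser of Σwᵢ‖p−pᵢ‖² is the weighted centroid p* = (Σwᵢpᵢ)/(Σwᵢ).
Σwᵢ = 2284.
Σwᵢxᵢ = 4·4 + 200·6 + 600·5 + 800·2 + 80·10 + 600·7 = 10816.
Σwᵢyᵢ = 4·6 + 200·6 + 600·0 + 800·0 + 80·5 + 600·1 = 2224.
x* = 10816/2284 = 4.74, y* = 2224/2284 = 0.97.

(4.74, 0.97)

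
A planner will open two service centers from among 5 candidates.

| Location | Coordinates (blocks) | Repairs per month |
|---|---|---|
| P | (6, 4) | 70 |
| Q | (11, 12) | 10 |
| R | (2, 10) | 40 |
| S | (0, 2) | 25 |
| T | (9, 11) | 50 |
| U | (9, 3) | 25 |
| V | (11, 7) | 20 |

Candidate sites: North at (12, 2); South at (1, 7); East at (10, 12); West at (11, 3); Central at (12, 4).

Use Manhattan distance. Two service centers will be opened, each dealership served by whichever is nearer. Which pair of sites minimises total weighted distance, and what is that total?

Evaluate every pair (each demand assigned to the nearer of the two):
  {South, East}: total = 1350
  {East, West}: total = 1360
  {South, West}: total = 1450
  {East, Central}: total = 1460
  {South, Central}: total = 1500
  {North, East}: total = 1590
  {North, South}: total = 1800
  {North, West}: total = 2080
  {West, Central}: total = 2080
  {North, Central}: total = 2130
Best pair: {South, East} with total 1350.

{South, East}, total 1350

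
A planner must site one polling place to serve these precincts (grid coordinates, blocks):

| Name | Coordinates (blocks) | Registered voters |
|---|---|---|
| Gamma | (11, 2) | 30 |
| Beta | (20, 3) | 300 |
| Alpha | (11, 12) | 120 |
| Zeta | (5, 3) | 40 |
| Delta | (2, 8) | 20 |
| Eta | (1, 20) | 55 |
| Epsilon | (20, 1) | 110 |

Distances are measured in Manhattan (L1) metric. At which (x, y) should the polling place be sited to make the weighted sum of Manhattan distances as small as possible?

Manhattan distance separates: Σwᵢ(|x−xᵢ|+|y−yᵢ|) = Σwᵢ|x−xᵢ| + Σwᵢ|y−yᵢ|, so x and y are optimised independently as 1-D weighted medians.
Total weight W = 675; half = 337.5.
x-coordinate, sorted with cumulative weight:
  x=1 (Eta, w=55) cum 55
  x=2 (Delta, w=20) cum 75
  x=5 (Zeta, w=40) cum 115
  x=11 (Gamma, w=30) cum 145
  x=11 (Alpha, w=120) cum 265
  x=20 (Beta, w=300) cum 565  ← median
  x=20 (Epsilon, w=110) cum 675
⇒ x* = 20
y-coordinate, sorted with cumulative weight:
  y=1 (Epsilon, w=110) cum 110
  y=2 (Gamma, w=30) cum 140
  y=3 (Beta, w=300) cum 440  ← median
  y=3 (Zeta, w=40) cum 480
  y=8 (Delta, w=20) cum 500
  y=12 (Alpha, w=120) cum 620
  y=20 (Eta, w=55) cum 675
⇒ y* = 3

(20, 3)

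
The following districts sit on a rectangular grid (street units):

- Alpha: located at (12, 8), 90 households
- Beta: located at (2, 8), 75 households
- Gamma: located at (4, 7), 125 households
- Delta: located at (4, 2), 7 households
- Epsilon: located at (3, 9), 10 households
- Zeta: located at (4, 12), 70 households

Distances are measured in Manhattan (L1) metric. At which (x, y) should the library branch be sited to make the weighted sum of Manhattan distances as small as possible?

(4, 8)

Manhattan distance separates: Σwᵢ(|x−xᵢ|+|y−yᵢ|) = Σwᵢ|x−xᵢ| + Σwᵢ|y−yᵢ|, so x and y are optimised independently as 1-D weighted medians.
Total weight W = 377; half = 188.5.
x-coordinate, sorted with cumulative weight:
  x=2 (Beta, w=75) cum 75
  x=3 (Epsilon, w=10) cum 85
  x=4 (Gamma, w=125) cum 210  ← median
  x=4 (Delta, w=7) cum 217
  x=4 (Zeta, w=70) cum 287
  x=12 (Alpha, w=90) cum 377
⇒ x* = 4
y-coordinate, sorted with cumulative weight:
  y=2 (Delta, w=7) cum 7
  y=7 (Gamma, w=125) cum 132
  y=8 (Alpha, w=90) cum 222  ← median
  y=8 (Beta, w=75) cum 297
  y=9 (Epsilon, w=10) cum 307
  y=12 (Zeta, w=70) cum 377
⇒ y* = 8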